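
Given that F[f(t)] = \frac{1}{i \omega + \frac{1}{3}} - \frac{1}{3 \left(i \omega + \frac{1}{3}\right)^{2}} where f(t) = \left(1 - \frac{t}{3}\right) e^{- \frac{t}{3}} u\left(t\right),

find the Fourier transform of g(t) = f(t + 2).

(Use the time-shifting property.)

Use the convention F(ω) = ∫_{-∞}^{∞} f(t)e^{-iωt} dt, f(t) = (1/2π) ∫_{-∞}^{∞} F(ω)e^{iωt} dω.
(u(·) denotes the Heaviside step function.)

F[g](ω) = \frac{9 i \omega e^{2 i \omega}}{- 9 \omega^{2} + 6 i \omega + 1}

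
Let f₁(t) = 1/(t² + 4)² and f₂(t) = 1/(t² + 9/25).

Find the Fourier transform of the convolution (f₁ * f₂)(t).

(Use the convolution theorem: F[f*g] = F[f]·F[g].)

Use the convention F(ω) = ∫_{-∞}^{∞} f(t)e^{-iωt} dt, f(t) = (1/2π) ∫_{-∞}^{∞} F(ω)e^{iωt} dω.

F[f₁*f₂](ω) = \frac{5 \pi^{2} \left(2 \left|{\omega}\right| + 1\right) e^{- \frac{13 \left|{\omega}\right|}{5}}}{48}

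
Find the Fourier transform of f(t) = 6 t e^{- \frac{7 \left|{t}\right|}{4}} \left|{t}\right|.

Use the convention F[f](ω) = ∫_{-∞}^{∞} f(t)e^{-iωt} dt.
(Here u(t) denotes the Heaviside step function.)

F(ω) = \frac{6144 i \omega \left(16 \omega^{2} - 147\right)}{\left(16 \omega^{2} + 49\right)^{3}}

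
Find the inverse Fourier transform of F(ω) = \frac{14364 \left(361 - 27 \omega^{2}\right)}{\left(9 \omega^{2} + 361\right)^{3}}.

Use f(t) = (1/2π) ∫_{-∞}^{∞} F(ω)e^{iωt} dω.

f(t) = 7 t^{2} e^{- \frac{19 \left|{t}\right|}{3}}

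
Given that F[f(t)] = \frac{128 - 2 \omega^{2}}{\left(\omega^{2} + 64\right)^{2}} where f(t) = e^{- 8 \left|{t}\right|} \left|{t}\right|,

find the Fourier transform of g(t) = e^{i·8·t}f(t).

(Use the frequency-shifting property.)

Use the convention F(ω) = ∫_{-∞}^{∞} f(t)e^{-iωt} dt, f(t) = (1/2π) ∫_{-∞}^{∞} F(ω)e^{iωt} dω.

F[g](ω) = \frac{2 \left(64 - \left(\omega - 8\right)^{2}\right)}{\left(\left(\omega - 8\right)^{2} + 64\right)^{2}}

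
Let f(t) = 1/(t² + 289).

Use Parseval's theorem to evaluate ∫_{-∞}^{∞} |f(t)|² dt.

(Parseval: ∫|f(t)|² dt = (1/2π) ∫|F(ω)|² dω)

∫|f(t)|² dt = \frac{\pi}{9826}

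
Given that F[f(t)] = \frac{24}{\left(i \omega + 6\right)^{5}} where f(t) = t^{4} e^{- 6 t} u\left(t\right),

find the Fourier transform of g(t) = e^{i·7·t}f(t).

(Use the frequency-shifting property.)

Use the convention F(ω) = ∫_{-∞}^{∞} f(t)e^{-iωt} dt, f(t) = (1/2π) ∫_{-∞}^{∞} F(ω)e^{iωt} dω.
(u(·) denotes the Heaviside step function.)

F[g](ω) = \frac{24}{\left(i \left(\omega - 7\right) + 6\right)^{5}}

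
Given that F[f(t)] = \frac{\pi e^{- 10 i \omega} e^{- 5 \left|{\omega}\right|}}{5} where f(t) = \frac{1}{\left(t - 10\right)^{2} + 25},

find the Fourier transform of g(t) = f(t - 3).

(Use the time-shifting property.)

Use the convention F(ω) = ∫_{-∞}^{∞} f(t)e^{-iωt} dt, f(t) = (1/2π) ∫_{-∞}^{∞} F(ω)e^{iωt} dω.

F[g](ω) = \frac{\pi e^{- 13 i \omega - 5 \left|{\omega}\right|}}{5}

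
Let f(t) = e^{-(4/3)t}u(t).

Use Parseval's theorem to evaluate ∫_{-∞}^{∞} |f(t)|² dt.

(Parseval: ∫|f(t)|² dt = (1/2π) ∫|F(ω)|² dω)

∫|f(t)|² dt = \frac{3}{8}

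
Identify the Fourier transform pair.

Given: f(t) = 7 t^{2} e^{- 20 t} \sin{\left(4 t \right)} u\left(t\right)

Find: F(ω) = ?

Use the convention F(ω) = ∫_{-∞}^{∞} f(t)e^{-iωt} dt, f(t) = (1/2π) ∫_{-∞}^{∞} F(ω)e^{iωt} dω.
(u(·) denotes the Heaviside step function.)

F(ω) = \frac{56 \left(3 \left(i \omega + 20\right)^{2} - 16\right)}{\left(\left(i \omega + 20\right)^{2} + 16\right)^{3}}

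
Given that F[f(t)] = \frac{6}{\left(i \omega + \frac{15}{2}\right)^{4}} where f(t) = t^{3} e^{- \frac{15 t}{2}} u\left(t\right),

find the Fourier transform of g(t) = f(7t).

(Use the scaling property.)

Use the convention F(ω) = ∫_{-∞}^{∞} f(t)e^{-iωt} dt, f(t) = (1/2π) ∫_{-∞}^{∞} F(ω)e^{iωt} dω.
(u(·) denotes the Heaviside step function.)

F[g](ω) = \frac{32928}{\left(2 i \omega + 105\right)^{4}}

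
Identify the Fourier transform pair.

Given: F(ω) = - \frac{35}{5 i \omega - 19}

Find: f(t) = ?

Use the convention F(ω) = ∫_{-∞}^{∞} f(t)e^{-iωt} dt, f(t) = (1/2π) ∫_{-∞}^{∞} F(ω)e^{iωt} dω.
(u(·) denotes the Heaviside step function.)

f(t) = 7 e^{\frac{19 t}{5}} u\left(- t\right)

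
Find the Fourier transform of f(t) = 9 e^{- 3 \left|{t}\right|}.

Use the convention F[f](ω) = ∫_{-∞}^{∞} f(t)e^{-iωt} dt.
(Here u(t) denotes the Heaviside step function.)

F(ω) = \frac{54}{\omega^{2} + 9}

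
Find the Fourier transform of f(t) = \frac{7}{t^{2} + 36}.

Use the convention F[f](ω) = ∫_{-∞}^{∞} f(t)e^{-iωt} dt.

F(ω) = \frac{7 \pi e^{- 6 \left|{\omega}\right|}}{6}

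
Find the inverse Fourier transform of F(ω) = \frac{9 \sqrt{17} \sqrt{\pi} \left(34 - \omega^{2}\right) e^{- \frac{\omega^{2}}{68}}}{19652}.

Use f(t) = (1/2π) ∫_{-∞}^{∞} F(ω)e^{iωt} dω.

f(t) = 9 t^{2} e^{- 17 t^{2}}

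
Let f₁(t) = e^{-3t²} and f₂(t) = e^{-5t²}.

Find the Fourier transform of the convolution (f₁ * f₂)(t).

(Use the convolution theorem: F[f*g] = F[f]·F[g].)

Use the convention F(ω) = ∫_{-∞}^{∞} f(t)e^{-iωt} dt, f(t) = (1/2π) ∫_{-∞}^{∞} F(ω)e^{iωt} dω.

F[f₁*f₂](ω) = \frac{\sqrt{15} \pi e^{- \frac{2 \omega^{2}}{15}}}{15}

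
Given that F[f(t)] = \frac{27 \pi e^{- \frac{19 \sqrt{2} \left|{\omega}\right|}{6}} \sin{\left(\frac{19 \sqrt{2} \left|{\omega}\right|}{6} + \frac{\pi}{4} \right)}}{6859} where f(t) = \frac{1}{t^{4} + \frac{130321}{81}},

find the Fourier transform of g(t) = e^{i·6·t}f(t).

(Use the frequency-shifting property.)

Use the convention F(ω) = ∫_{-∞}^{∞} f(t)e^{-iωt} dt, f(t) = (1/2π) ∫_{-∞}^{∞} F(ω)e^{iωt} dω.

F[g](ω) = \frac{27 \pi e^{- \frac{19 \sqrt{2} \left|{\omega - 6}\right|}{6}} \sin{\left(\frac{19 \sqrt{2} \left|{\omega - 6}\right|}{6} + \frac{\pi}{4} \right)}}{6859}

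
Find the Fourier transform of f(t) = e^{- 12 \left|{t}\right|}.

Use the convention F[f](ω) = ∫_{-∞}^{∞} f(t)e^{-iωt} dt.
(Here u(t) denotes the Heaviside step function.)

F(ω) = \frac{24}{\omega^{2} + 144}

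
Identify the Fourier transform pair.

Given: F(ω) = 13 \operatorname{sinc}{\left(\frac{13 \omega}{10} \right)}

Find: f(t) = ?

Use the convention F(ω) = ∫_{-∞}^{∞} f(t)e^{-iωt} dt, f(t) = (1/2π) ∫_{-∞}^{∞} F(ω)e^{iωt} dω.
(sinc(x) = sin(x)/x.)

f(t) = 5 \left(\begin{cases} 1 & \text{for}\: \left|{t}\right| < \frac{13}{10} \\0 & \text{otherwise} \end{cases}\right)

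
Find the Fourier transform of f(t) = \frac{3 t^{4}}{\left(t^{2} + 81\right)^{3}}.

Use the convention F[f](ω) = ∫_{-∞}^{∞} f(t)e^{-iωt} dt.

F(ω) = \frac{\pi \left(27 \omega^{2} - 15 \left|{\omega}\right| + 1\right) e^{- 9 \left|{\omega}\right|}}{8}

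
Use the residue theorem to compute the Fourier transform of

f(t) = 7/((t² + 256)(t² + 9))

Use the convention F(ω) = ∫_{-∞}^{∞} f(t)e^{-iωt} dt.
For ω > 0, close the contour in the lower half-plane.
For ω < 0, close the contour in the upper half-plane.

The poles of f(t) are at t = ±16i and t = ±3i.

Let g(z) = f(z)e^{-iωz}; for large |z| the factor e^{-iωz} decays in the lower half-plane when ω > 0 and in the upper half-plane when ω < 0.

Case ω > 0 (lower half-plane, clockwise contour ⇒ F(ω) = -2πi·ΣRes):
  Res_{z = - 16 i} g(z) = - \frac{7 i e^{- 16 \omega}}{7904}
  Res_{z = - 3 i} g(z) = \frac{7 i e^{- 3 \omega}}{1482}
  F(ω) = -2πi·ΣRes = \frac{7 \pi \left(16 e^{13 \omega} - 3\right) e^{- 16 \omega}}{11856}

Case ω < 0 (upper half-plane, counterclockwise contour ⇒ F(ω) = +2πi·ΣRes):
  Res_{z = 16 i} g(z) = \frac{7 i e^{16 \omega}}{7904}
  Res_{z = 3 i} g(z) = - \frac{7 i e^{3 \omega}}{1482}
  F(ω) = 2πi·ΣRes = \frac{7 \pi \left(16 - 3 e^{13 \omega}\right) e^{3 \omega}}{11856}

Both cases combine into a single formula in |ω|:

F(ω) = \frac{7 \pi \left(16 e^{13 \left|{\omega}\right|} - 3\right) e^{- 16 \left|{\omega}\right|}}{11856}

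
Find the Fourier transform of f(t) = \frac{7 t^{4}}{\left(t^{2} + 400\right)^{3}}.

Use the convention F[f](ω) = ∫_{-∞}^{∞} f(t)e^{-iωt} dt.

F(ω) = \frac{7 \pi \left(400 \omega^{2} - 100 \left|{\omega}\right| + 3\right) e^{- 20 \left|{\omega}\right|}}{160}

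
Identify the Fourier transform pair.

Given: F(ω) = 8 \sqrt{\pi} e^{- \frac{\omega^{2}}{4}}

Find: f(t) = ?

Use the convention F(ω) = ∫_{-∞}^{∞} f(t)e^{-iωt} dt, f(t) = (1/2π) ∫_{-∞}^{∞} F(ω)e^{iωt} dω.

f(t) = 8 e^{- t^{2}}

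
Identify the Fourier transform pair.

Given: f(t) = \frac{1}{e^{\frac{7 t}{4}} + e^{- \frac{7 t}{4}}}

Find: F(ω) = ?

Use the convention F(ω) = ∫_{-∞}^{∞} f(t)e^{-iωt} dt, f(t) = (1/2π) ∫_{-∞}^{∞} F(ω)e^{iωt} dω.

F(ω) = \frac{2 \pi}{7 \cosh{\left(\frac{2 \pi \omega}{7} \right)}}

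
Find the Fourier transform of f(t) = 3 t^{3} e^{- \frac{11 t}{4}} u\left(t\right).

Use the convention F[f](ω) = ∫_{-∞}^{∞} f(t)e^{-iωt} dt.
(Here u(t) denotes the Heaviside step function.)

F(ω) = \frac{4608}{\left(4 i \omega + 11\right)^{4}}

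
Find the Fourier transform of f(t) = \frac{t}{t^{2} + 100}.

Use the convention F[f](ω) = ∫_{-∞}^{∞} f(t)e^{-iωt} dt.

F(ω) = - i \pi e^{- 10 \left|{\omega}\right|} \operatorname{sign}{\left(\omega \right)}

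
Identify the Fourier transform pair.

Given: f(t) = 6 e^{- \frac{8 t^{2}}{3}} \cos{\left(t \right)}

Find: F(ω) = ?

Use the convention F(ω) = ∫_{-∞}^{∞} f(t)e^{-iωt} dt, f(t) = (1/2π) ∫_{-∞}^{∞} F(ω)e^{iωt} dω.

F(ω) = \frac{3 \sqrt{6} \sqrt{\pi} \left(e^{\frac{3 \omega}{8}} + 1\right) e^{- \frac{3 \omega^{2}}{32} - \frac{3 \omega}{16} - \frac{3}{32}}}{4}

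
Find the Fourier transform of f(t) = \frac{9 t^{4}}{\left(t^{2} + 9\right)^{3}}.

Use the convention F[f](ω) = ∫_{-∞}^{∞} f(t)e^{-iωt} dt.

F(ω) = \frac{9 \pi \left(3 \omega^{2} - 5 \left|{\omega}\right| + 1\right) e^{- 3 \left|{\omega}\right|}}{8}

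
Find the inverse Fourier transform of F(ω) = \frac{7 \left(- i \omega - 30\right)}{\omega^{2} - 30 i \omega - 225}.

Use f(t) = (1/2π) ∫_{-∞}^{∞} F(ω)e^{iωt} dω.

f(t) = 7 \left(15 t + 1\right) e^{- 15 t} u\left(t\right)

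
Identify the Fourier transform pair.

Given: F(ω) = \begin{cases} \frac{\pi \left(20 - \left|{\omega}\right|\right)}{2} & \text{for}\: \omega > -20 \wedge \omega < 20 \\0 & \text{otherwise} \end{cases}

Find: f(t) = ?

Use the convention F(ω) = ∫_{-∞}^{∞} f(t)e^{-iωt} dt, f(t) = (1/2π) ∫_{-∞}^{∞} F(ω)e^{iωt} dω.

f(t) = \frac{\sin^{2}{\left(10 t \right)}}{t^{2}}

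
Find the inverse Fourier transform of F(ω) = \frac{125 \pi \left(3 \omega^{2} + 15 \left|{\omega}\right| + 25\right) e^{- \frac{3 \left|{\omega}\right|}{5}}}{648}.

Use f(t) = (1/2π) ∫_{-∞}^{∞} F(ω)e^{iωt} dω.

f(t) = \frac{1}{\left(t^{2} + \frac{9}{25}\right)^{3}}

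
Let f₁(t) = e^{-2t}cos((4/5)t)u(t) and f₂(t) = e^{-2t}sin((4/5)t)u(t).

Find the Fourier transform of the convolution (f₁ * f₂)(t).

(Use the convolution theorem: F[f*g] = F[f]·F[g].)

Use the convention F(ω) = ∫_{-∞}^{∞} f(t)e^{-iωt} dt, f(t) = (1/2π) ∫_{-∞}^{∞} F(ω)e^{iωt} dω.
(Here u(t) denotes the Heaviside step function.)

F[f₁*f₂](ω) = \frac{500 \left(i \omega + 2\right)}{\left(25 \left(i \omega + 2\right)^{2} + 16\right)^{2}}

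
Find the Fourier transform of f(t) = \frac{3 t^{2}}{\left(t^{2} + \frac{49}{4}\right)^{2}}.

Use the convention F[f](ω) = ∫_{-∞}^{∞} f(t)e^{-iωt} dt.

F(ω) = \frac{3 \pi \left(2 - 7 \left|{\omega}\right|\right) e^{- \frac{7 \left|{\omega}\right|}{2}}}{14}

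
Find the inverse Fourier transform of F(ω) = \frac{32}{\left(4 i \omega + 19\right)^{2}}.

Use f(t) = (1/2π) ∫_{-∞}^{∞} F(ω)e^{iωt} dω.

f(t) = 2 t e^{- \frac{19 t}{4}} u\left(t\right)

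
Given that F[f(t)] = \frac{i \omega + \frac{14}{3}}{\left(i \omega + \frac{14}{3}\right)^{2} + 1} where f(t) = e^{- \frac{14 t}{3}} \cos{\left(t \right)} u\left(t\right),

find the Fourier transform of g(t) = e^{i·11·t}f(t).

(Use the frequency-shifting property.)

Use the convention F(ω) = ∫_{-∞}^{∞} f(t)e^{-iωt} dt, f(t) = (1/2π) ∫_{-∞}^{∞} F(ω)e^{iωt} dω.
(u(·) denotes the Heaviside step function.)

F[g](ω) = \frac{3 \left(3 i \left(\omega - 11\right) + 14\right)}{\left(3 i \left(\omega - 11\right) + 14\right)^{2} + 9}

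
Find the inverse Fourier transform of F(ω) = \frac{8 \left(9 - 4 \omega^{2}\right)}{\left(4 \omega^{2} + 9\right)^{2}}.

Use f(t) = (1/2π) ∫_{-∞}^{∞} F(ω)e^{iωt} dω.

f(t) = e^{- \frac{3 \left|{t}\right|}{2}} \left|{t}\right|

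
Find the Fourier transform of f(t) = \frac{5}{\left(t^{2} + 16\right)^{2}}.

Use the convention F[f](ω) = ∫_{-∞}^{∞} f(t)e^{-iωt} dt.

F(ω) = \frac{5 \pi \left(4 \left|{\omega}\right| + 1\right) e^{- 4 \left|{\omega}\right|}}{128}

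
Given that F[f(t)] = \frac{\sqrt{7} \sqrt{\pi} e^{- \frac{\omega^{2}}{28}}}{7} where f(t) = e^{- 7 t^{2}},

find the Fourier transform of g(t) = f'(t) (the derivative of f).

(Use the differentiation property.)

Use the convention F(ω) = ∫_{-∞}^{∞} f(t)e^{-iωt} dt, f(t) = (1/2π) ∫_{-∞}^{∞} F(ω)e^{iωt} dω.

F[g](ω) = \frac{\sqrt{7} i \sqrt{\pi} \omega e^{- \frac{\omega^{2}}{28}}}{7}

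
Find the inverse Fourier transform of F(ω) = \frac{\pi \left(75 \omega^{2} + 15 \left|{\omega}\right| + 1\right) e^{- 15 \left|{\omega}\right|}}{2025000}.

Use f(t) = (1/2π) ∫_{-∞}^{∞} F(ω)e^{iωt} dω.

f(t) = \frac{1}{\left(t^{2} + 225\right)^{3}}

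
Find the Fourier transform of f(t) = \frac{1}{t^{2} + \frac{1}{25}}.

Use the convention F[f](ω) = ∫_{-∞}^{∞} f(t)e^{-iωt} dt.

F(ω) = 5 \pi e^{- \frac{\left|{\omega}\right|}{5}}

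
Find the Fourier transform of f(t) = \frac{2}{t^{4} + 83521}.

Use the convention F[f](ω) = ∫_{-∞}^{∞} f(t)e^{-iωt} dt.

F(ω) = \frac{2 \pi e^{- \frac{17 \sqrt{2} \left|{\omega}\right|}{2}} \sin{\left(\frac{17 \sqrt{2} \left|{\omega}\right|}{2} + \frac{\pi}{4} \right)}}{4913}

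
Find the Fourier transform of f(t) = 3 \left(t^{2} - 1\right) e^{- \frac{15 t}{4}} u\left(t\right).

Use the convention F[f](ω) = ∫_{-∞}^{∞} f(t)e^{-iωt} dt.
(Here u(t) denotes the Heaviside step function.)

F(ω) = \frac{12 \left(128 i \omega - \left(4 i \omega + 15\right)^{3} + 480\right)}{\left(4 i \omega + 15\right)^{4}}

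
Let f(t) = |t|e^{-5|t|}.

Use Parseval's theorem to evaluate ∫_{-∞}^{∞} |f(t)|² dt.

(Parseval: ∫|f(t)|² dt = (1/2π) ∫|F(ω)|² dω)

∫|f(t)|² dt = \frac{1}{250}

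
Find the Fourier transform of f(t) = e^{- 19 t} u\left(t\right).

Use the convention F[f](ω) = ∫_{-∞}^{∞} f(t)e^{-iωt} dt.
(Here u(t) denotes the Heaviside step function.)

F(ω) = \frac{1}{i \omega + 19}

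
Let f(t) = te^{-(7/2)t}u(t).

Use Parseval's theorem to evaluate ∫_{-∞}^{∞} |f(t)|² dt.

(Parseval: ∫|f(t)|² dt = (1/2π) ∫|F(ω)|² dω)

∫|f(t)|² dt = \frac{2}{343}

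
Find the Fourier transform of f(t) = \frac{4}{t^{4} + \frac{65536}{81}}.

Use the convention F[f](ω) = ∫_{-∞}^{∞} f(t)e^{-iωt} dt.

F(ω) = \frac{27 \pi e^{- \frac{8 \sqrt{2} \left|{\omega}\right|}{3}} \sin{\left(\frac{8 \sqrt{2} \left|{\omega}\right|}{3} + \frac{\pi}{4} \right)}}{1024}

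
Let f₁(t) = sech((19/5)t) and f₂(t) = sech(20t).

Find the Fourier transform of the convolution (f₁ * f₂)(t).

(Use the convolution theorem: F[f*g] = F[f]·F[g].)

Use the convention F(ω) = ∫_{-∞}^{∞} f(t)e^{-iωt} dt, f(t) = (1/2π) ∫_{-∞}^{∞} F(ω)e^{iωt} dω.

F[f₁*f₂](ω) = \frac{\pi^{2}}{76 \cosh{\left(\frac{\pi \omega}{40} \right)} \cosh{\left(\frac{5 \pi \omega}{38} \right)}}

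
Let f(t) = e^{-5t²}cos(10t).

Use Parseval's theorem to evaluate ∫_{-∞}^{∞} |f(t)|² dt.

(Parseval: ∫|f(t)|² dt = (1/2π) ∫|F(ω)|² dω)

∫|f(t)|² dt = \frac{\sqrt{10} \sqrt{\pi} \left(1 + e^{10}\right)}{20 e^{10}}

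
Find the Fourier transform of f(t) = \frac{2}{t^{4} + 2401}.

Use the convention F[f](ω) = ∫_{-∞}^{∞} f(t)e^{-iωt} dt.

F(ω) = \frac{2 \pi e^{- \frac{7 \sqrt{2} \left|{\omega}\right|}{2}} \sin{\left(\frac{7 \sqrt{2} \left|{\omega}\right|}{2} + \frac{\pi}{4} \right)}}{343}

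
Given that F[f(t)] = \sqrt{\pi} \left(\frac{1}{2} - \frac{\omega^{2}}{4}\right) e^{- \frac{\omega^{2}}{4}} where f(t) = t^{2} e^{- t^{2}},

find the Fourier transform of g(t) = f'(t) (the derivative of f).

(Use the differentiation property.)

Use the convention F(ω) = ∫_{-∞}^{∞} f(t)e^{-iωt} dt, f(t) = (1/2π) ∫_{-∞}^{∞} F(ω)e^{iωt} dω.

F[g](ω) = \frac{i \sqrt{\pi} \omega \left(2 - \omega^{2}\right) e^{- \frac{\omega^{2}}{4}}}{4}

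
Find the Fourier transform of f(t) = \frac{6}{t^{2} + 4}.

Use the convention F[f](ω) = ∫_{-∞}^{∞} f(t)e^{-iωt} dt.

F(ω) = 3 \pi e^{- 2 \left|{\omega}\right|}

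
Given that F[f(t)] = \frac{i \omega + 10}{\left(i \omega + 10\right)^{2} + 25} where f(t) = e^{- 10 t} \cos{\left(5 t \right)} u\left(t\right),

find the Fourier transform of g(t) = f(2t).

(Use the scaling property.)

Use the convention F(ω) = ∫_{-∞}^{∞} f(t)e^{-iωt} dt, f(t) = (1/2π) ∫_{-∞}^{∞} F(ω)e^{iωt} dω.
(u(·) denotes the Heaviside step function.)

F[g](ω) = \frac{i \omega + 20}{\left(i \omega + 20\right)^{2} + 100}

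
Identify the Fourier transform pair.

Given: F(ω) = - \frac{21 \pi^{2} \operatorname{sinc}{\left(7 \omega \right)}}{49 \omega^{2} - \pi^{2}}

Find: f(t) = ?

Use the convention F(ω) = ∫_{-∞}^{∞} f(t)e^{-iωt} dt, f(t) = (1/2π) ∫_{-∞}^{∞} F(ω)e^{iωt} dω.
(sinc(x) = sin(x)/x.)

f(t) = 3 \left(\begin{cases} \frac{\cos{\left(\frac{\pi t}{7} \right)}}{2} + \frac{1}{2} & \text{for}\: \left|{t}\right| < 7 \\0 & \text{otherwise} \end{cases}\right)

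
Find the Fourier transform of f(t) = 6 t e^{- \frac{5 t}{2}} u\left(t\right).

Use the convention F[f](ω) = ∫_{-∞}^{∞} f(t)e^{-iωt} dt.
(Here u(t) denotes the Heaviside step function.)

F(ω) = \frac{24}{\left(2 i \omega + 5\right)^{2}}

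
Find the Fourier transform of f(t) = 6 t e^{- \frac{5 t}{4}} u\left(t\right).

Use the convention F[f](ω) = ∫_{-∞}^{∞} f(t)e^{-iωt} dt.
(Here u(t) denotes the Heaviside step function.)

F(ω) = \frac{96}{\left(4 i \omega + 5\right)^{2}}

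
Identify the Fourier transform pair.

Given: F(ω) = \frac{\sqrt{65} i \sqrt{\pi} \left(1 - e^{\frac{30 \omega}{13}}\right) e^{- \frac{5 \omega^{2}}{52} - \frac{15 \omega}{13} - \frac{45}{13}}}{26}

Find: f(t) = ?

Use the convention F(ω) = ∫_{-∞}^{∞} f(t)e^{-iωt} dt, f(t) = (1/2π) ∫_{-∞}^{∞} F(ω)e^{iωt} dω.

f(t) = e^{- \frac{13 t^{2}}{5}} \sin{\left(6 t \right)}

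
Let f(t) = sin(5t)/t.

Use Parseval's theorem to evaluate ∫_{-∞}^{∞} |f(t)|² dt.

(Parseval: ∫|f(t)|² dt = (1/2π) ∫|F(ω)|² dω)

∫|f(t)|² dt = 5 \pi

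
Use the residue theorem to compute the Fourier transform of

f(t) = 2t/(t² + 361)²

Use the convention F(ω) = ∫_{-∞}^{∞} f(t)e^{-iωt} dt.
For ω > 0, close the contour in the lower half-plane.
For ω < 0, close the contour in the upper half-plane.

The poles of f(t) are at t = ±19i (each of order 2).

Let g(z) = f(z)e^{-iωz}; for large |z| the factor e^{-iωz} decays in the lower half-plane when ω > 0 and in the upper half-plane when ω < 0.

Case ω > 0 (lower half-plane, clockwise contour ⇒ F(ω) = -2πi·ΣRes):
  Res_{z = - 19 i} g(z) = \frac{\omega e^{- 19 \omega}}{38} (pole of order 2)
  F(ω) = -2πi·ΣRes = - \frac{i \pi \omega e^{- 19 \omega}}{19}

Case ω < 0 (upper half-plane, counterclockwise contour ⇒ F(ω) = +2πi·ΣRes):
  Res_{z = 19 i} g(z) = - \frac{\omega e^{19 \omega}}{38} (pole of order 2)
  F(ω) = 2πi·ΣRes = - \frac{i \pi \omega e^{19 \omega}}{19}

Both cases combine into a single formula in |ω|:

F(ω) = - \frac{i \pi \omega e^{- 19 \left|{\omega}\right|}}{19}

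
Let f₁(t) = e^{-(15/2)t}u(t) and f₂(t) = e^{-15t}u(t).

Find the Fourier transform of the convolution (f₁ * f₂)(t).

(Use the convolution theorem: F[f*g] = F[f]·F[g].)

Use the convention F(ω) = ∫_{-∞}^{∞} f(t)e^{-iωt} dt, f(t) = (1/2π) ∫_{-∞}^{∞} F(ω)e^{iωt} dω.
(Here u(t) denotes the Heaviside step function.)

F[f₁*f₂](ω) = \frac{2}{\left(i \omega + 15\right) \left(2 i \omega + 15\right)}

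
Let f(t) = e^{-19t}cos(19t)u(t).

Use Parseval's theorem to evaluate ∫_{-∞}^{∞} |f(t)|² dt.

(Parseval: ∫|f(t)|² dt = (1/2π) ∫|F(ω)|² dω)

∫|f(t)|² dt = \frac{3}{152}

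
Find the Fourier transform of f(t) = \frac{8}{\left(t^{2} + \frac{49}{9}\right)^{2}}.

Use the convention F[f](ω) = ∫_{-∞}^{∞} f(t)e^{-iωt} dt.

F(ω) = \frac{36 \pi \left(7 \left|{\omega}\right| + 3\right) e^{- \frac{7 \left|{\omega}\right|}{3}}}{343}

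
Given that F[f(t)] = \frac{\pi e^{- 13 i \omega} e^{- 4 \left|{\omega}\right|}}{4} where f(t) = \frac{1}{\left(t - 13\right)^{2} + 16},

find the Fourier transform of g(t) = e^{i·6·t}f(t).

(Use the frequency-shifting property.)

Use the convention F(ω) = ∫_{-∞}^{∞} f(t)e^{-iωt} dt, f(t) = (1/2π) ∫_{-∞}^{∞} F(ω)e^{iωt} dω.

F[g](ω) = \frac{\pi e^{- 13 i \left(\omega - 6\right) - 4 \left|{\omega - 6}\right|}}{4}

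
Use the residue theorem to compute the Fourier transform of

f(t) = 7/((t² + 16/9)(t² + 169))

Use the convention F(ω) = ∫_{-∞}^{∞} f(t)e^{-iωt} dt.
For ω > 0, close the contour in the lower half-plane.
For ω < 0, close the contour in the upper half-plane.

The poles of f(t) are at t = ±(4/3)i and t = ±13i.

Let g(z) = f(z)e^{-iωz}; for large |z| the factor e^{-iωz} decays in the lower half-plane when ω > 0 and in the upper half-plane when ω < 0.

Case ω > 0 (lower half-plane, clockwise contour ⇒ F(ω) = -2πi·ΣRes):
  Res_{z = - \frac{4 i}{3}} g(z) = \frac{27 i e^{- \frac{4 \omega}{3}}}{1720}
  Res_{z = - 13 i} g(z) = - \frac{9 i e^{- 13 \omega}}{5590}
  F(ω) = -2πi·ΣRes = - \frac{9 \pi e^{- 13 \omega}}{2795} + \frac{27 \pi e^{- \frac{4 \omega}{3}}}{860}

Case ω < 0 (upper half-plane, counterclockwise contour ⇒ F(ω) = +2πi·ΣRes):
  Res_{z = \frac{4 i}{3}} g(z) = - \frac{27 i e^{\frac{4 \omega}{3}}}{1720}
  Res_{z = 13 i} g(z) = \frac{9 i e^{13 \omega}}{5590}
  F(ω) = 2πi·ΣRes = \frac{9 \pi \left(39 e^{\frac{4 \omega}{3}} - 4 e^{13 \omega}\right)}{11180}

Both cases combine into a single formula in |ω|:

F(ω) = - \frac{9 \pi e^{- 13 \left|{\omega}\right|}}{2795} + \frac{27 \pi e^{- \frac{4 \left|{\omega}\right|}{3}}}{860}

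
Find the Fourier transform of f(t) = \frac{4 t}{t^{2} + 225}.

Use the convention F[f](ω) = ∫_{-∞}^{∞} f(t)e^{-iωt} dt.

F(ω) = - 4 i \pi e^{- 15 \left|{\omega}\right|} \operatorname{sign}{\left(\omega \right)}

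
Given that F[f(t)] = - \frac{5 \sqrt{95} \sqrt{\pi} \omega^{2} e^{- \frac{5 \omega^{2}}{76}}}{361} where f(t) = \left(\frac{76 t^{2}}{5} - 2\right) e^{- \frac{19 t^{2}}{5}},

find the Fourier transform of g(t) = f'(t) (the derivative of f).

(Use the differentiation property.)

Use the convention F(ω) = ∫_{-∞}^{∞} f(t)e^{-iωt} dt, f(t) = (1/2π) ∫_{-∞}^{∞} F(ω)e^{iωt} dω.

F[g](ω) = - \frac{5 \sqrt{95} i \sqrt{\pi} \omega^{3} e^{- \frac{5 \omega^{2}}{76}}}{361}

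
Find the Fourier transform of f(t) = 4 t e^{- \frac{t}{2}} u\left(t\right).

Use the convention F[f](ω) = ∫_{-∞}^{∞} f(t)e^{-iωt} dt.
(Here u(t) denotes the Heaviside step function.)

F(ω) = \frac{16}{\left(2 i \omega + 1\right)^{2}}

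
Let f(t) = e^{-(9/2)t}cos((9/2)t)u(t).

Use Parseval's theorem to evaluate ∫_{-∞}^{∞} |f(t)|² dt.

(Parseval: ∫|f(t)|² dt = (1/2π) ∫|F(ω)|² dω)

∫|f(t)|² dt = \frac{1}{12}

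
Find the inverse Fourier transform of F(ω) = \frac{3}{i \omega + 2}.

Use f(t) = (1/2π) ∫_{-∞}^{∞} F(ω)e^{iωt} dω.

f(t) = 3 e^{- 2 t} u\left(t\right)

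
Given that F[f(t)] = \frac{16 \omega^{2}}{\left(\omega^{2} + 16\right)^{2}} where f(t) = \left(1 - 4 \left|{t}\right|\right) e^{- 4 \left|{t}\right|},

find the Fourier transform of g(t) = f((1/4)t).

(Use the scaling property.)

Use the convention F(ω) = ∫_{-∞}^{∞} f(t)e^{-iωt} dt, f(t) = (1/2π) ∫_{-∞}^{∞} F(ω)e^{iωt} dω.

F[g](ω) = \frac{4 \omega^{2}}{\left(\omega^{2} + 1\right)^{2}}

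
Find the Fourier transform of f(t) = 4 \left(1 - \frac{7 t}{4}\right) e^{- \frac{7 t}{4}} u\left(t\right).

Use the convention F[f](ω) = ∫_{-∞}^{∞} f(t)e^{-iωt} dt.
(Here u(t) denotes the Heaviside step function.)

F(ω) = \frac{64 i \omega}{- 16 \omega^{2} + 56 i \omega + 49}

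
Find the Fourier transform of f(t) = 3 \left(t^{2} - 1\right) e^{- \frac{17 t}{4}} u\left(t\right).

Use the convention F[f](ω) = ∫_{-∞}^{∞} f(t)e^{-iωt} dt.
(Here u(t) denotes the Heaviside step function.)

F(ω) = \frac{12 \left(128 i \omega - \left(4 i \omega + 17\right)^{3} + 544\right)}{\left(4 i \omega + 17\right)^{4}}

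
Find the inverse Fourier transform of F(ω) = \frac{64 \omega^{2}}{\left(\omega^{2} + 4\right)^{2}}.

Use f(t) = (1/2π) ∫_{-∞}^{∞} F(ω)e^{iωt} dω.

f(t) = 8 \left(1 - 2 \left|{t}\right|\right) e^{- 2 \left|{t}\right|}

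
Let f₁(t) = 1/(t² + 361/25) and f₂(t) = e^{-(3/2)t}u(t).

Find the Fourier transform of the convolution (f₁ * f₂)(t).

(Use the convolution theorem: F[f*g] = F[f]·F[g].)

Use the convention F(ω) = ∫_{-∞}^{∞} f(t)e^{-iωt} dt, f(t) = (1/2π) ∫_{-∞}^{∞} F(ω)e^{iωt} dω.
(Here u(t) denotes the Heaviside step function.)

F[f₁*f₂](ω) = \frac{10 \pi e^{- \frac{19 \left|{\omega}\right|}{5}}}{19 \left(2 i \omega + 3\right)}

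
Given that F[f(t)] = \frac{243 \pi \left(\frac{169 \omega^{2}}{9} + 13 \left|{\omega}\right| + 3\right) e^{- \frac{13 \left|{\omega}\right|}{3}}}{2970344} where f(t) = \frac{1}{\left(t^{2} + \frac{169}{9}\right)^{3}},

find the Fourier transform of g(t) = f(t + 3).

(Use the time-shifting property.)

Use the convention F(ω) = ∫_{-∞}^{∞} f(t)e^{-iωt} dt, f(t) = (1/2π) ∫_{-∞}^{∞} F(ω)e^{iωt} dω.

F[g](ω) = \frac{27 \pi \left(169 \omega^{2} + 117 \left|{\omega}\right| + 27\right) e^{3 i \omega - \frac{13 \left|{\omega}\right|}{3}}}{2970344}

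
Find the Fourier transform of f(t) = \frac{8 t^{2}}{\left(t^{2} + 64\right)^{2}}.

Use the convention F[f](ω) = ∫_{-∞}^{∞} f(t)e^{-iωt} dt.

F(ω) = \frac{\pi \left(1 - 8 \left|{\omega}\right|\right) e^{- 8 \left|{\omega}\right|}}{2}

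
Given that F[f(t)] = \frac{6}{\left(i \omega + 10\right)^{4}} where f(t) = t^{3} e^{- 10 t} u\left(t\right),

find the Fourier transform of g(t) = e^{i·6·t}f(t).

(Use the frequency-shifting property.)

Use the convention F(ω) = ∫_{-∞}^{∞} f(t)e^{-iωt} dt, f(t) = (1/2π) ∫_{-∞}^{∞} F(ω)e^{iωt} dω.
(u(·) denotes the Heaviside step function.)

F[g](ω) = \frac{6}{\left(i \left(\omega - 6\right) + 10\right)^{4}}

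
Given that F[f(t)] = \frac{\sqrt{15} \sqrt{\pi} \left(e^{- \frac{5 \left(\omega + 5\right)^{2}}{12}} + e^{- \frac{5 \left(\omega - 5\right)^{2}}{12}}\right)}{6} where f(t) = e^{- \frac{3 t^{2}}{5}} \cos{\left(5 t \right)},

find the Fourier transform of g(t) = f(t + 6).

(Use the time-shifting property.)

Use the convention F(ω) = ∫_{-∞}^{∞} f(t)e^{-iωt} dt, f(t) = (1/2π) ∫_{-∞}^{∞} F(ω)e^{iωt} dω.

F[g](ω) = \frac{\sqrt{15} \sqrt{\pi} \left(e^{\frac{25 \omega}{3}} + 1\right) e^{- \frac{5 \omega^{2}}{12} - \frac{25 \omega}{6} + 6 i \omega - \frac{125}{12}}}{6}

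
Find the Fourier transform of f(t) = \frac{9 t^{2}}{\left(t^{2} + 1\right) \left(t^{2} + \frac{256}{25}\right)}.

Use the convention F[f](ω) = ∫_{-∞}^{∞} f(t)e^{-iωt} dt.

F(ω) = - \frac{75 \pi e^{- \left|{\omega}\right|}}{77} + \frac{240 \pi e^{- \frac{16 \left|{\omega}\right|}{5}}}{77}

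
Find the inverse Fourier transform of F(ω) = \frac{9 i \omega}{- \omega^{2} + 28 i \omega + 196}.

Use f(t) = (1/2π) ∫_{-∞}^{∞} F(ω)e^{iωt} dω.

f(t) = 9 \left(1 - 14 t\right) e^{- 14 t} u\left(t\right)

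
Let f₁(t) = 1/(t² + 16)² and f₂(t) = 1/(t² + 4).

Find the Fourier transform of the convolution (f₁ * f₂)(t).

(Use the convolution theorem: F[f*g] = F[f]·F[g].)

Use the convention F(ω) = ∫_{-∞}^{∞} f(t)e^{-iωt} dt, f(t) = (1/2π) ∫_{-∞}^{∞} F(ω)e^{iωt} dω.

F[f₁*f₂](ω) = \frac{\pi^{2} \left(4 \left|{\omega}\right| + 1\right) e^{- 6 \left|{\omega}\right|}}{256}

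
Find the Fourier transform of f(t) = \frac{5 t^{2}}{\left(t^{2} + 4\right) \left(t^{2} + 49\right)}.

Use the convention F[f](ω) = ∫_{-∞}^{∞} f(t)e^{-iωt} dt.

F(ω) = \frac{\pi \left(7 - 2 e^{5 \left|{\omega}\right|}\right) e^{- 7 \left|{\omega}\right|}}{9}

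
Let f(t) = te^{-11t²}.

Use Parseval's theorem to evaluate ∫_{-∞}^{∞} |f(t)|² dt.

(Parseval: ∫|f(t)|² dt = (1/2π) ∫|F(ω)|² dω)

∫|f(t)|² dt = \frac{\sqrt{22} \sqrt{\pi}}{968}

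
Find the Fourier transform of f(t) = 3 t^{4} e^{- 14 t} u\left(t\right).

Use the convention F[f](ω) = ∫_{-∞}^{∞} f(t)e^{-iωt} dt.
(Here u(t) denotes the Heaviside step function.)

F(ω) = \frac{72}{\left(i \omega + 14\right)^{5}}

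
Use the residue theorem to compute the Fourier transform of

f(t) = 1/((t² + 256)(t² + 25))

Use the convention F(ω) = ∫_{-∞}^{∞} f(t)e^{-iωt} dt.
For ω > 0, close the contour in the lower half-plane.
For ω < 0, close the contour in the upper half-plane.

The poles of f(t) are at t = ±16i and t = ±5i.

Let g(z) = f(z)e^{-iωz}; for large |z| the factor e^{-iωz} decays in the lower half-plane when ω > 0 and in the upper half-plane when ω < 0.

Case ω > 0 (lower half-plane, clockwise contour ⇒ F(ω) = -2πi·ΣRes):
  Res_{z = - 16 i} g(z) = - \frac{i e^{- 16 \omega}}{7392}
  Res_{z = - 5 i} g(z) = \frac{i e^{- 5 \omega}}{2310}
  F(ω) = -2πi·ΣRes = \frac{\pi \left(16 e^{11 \omega} - 5\right) e^{- 16 \omega}}{18480}

Case ω < 0 (upper half-plane, counterclockwise contour ⇒ F(ω) = +2πi·ΣRes):
  Res_{z = 16 i} g(z) = \frac{i e^{16 \omega}}{7392}
  Res_{z = 5 i} g(z) = - \frac{i e^{5 \omega}}{2310}
  F(ω) = 2πi·ΣRes = \frac{\pi \left(16 - 5 e^{11 \omega}\right) e^{5 \omega}}{18480}

Both cases combine into a single formula in |ω|:

F(ω) = \frac{\pi \left(16 e^{11 \left|{\omega}\right|} - 5\right) e^{- 16 \left|{\omega}\right|}}{18480}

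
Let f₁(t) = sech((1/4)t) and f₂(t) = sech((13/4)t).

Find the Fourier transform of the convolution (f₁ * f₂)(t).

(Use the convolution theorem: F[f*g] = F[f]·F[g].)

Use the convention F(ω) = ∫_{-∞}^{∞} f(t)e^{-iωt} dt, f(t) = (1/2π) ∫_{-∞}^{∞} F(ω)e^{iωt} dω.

F[f₁*f₂](ω) = \frac{16 \pi^{2}}{13 \cosh{\left(\frac{2 \pi \omega}{13} \right)} \cosh{\left(2 \pi \omega \right)}}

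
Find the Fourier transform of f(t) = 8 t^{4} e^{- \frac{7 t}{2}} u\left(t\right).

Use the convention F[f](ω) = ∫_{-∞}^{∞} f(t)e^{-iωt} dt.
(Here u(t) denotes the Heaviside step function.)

F(ω) = \frac{6144}{\left(2 i \omega + 7\right)^{5}}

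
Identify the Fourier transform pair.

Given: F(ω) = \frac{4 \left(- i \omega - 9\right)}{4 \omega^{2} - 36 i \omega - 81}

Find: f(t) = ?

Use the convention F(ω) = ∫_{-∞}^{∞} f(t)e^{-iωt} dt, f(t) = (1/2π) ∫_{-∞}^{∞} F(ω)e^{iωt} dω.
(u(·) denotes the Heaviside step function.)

f(t) = \left(\frac{9 t}{2} + 1\right) e^{- \frac{9 t}{2}} u\left(t\right)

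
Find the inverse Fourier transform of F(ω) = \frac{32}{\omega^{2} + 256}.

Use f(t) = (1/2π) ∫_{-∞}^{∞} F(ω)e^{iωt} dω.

f(t) = e^{- 16 \left|{t}\right|}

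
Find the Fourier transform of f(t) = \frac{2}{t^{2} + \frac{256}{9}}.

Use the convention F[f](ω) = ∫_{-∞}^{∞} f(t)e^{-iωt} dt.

F(ω) = \frac{3 \pi e^{- \frac{16 \left|{\omega}\right|}{3}}}{8}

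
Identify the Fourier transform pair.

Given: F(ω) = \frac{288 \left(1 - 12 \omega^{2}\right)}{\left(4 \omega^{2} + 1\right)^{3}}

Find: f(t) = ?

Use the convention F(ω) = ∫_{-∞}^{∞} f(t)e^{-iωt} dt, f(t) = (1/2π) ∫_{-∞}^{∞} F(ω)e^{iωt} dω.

f(t) = 9 t^{2} e^{- \frac{\left|{t}\right|}{2}}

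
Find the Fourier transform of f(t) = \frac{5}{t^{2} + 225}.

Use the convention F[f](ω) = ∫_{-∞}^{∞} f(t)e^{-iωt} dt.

F(ω) = \frac{\pi e^{- 15 \left|{\omega}\right|}}{3}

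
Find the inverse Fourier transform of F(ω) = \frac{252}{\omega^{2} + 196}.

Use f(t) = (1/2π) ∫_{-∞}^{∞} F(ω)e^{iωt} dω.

f(t) = 9 e^{- 14 \left|{t}\right|}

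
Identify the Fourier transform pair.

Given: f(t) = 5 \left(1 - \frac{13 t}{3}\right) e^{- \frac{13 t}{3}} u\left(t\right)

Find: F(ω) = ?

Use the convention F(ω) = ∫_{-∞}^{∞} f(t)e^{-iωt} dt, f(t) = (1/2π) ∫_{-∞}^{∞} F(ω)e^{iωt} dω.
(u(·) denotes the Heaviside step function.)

F(ω) = \frac{45 i \omega}{- 9 \omega^{2} + 78 i \omega + 169}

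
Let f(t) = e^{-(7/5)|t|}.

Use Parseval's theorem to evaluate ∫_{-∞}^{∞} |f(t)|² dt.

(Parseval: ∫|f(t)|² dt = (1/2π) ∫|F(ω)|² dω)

∫|f(t)|² dt = \frac{5}{7}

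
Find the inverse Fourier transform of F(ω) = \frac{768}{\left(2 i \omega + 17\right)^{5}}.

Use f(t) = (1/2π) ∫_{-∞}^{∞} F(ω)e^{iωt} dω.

f(t) = t^{4} e^{- \frac{17 t}{2}} u\left(t\right)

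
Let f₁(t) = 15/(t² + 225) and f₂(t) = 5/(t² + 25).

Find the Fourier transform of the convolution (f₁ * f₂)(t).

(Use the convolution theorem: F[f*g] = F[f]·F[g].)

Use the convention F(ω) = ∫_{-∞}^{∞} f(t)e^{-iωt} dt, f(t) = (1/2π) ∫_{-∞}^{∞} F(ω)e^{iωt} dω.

F[f₁*f₂](ω) = \pi^{2} e^{- 20 \left|{\omega}\right|}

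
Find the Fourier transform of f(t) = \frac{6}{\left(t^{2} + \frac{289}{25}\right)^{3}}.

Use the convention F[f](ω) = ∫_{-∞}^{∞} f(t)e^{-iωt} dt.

F(ω) = \frac{375 \pi \left(289 \omega^{2} + 255 \left|{\omega}\right| + 75\right) e^{- \frac{17 \left|{\omega}\right|}{5}}}{5679428}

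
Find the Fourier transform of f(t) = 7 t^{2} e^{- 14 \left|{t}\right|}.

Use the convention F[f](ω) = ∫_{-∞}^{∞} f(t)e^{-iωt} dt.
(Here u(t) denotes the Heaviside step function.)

F(ω) = \frac{392 \left(196 - 3 \omega^{2}\right)}{\left(\omega^{2} + 196\right)^{3}}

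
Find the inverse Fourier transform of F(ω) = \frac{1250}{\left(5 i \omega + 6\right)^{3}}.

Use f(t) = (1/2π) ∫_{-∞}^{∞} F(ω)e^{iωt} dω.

f(t) = 5 t^{2} e^{- \frac{6 t}{5}} u\left(t\right)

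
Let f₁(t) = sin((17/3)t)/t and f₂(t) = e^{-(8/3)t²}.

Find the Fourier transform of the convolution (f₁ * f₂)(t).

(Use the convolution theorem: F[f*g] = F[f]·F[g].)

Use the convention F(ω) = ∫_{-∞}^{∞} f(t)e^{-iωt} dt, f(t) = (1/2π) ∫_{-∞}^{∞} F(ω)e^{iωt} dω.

F[f₁*f₂](ω) = \begin{cases} \frac{\sqrt{6} \pi^{\frac{3}{2}} e^{- \frac{3 \omega^{2}}{32}}}{4} & \text{for}\: \omega > - \frac{17}{3} \wedge \omega < \frac{17}{3} \\0 & \text{otherwise} \end{cases}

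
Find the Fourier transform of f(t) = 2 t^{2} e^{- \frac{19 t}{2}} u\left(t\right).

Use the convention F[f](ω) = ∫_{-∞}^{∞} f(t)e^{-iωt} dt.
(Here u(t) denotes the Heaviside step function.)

F(ω) = \frac{32}{\left(2 i \omega + 19\right)^{3}}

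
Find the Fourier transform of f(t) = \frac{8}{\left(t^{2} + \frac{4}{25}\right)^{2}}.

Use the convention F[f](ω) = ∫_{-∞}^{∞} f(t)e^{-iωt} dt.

F(ω) = \frac{25 \pi \left(2 \left|{\omega}\right| + 5\right) e^{- \frac{2 \left|{\omega}\right|}{5}}}{2}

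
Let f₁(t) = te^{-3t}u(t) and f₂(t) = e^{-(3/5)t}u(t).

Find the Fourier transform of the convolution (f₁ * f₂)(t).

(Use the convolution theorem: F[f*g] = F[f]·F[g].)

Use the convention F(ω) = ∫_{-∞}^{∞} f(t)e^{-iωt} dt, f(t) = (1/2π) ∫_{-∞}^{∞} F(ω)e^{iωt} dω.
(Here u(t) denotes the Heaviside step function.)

F[f₁*f₂](ω) = \frac{5}{\left(i \omega + 3\right)^{2} \left(5 i \omega + 3\right)}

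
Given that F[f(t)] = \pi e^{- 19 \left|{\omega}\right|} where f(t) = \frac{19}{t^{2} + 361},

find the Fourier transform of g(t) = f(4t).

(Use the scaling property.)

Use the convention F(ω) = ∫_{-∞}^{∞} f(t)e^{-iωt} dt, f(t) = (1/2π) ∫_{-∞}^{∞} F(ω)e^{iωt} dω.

F[g](ω) = \frac{\pi e^{- \frac{19 \left|{\omega}\right|}{4}}}{4}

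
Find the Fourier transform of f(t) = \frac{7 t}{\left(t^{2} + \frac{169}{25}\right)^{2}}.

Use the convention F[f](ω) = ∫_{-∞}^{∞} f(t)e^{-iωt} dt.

F(ω) = - \frac{35 i \pi \omega e^{- \frac{13 \left|{\omega}\right|}{5}}}{26}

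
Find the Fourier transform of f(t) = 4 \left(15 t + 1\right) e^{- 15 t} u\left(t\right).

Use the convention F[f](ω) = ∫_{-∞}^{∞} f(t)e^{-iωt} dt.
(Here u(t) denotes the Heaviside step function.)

F(ω) = \frac{4 \left(- i \omega - 30\right)}{\omega^{2} - 30 i \omega - 225}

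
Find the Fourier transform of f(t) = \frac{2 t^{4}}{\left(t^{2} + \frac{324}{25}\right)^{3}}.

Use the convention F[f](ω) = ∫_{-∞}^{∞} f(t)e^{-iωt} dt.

F(ω) = \frac{\pi \left(108 \omega^{2} - 150 \left|{\omega}\right| + 25\right) e^{- \frac{18 \left|{\omega}\right|}{5}}}{120}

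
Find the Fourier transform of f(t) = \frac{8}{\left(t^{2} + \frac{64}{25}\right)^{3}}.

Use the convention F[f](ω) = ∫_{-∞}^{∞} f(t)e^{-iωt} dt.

F(ω) = \frac{125 \pi \left(64 \omega^{2} + 120 \left|{\omega}\right| + 75\right) e^{- \frac{8 \left|{\omega}\right|}{5}}}{32768}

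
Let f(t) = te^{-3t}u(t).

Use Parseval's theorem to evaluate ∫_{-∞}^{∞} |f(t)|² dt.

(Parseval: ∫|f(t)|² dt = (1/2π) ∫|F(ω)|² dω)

∫|f(t)|² dt = \frac{1}{108}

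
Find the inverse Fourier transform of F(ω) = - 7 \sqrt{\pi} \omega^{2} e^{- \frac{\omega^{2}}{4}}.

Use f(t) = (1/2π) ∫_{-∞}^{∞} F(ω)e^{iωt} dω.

f(t) = 7 \left(4 t^{2} - 2\right) e^{- t^{2}}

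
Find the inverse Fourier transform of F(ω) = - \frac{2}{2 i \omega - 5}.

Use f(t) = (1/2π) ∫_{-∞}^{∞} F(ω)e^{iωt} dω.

f(t) = e^{\frac{5 t}{2}} u\left(- t\right)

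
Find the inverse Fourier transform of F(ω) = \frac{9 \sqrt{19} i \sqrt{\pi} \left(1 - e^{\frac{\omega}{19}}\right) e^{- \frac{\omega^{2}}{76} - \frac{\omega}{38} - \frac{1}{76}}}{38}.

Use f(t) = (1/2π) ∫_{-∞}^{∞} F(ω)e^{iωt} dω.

f(t) = 9 e^{- 19 t^{2}} \sin{\left(t \right)}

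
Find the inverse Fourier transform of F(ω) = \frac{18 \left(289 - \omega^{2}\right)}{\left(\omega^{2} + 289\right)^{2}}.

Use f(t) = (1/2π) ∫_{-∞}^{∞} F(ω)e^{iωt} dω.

f(t) = 9 e^{- 17 \left|{t}\right|} \left|{t}\right|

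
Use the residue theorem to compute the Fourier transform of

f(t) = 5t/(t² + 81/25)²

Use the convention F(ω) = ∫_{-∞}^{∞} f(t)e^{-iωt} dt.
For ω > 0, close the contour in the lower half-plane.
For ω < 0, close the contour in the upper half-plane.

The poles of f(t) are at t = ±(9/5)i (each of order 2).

Let g(z) = f(z)e^{-iωz}; for large |z| the factor e^{-iωz} decays in the lower half-plane when ω > 0 and in the upper half-plane when ω < 0.

Case ω > 0 (lower half-plane, clockwise contour ⇒ F(ω) = -2πi·ΣRes):
  Res_{z = - \frac{9 i}{5}} g(z) = \frac{25 \omega e^{- \frac{9 \omega}{5}}}{36} (pole of order 2)
  F(ω) = -2πi·ΣRes = - \frac{25 i \pi \omega e^{- \frac{9 \omega}{5}}}{18}

Case ω < 0 (upper half-plane, counterclockwise contour ⇒ F(ω) = +2πi·ΣRes):
  Res_{z = \frac{9 i}{5}} g(z) = - \frac{25 \omega e^{\frac{9 \omega}{5}}}{36} (pole of order 2)
  F(ω) = 2πi·ΣRes = - \frac{25 i \pi \omega e^{\frac{9 \omega}{5}}}{18}

Both cases combine into a single formula in |ω|:

F(ω) = - \frac{25 i \pi \omega e^{- \frac{9 \left|{\omega}\right|}{5}}}{18}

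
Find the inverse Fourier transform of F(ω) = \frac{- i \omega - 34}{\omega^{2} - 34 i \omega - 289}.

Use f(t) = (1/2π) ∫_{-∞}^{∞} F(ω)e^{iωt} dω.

f(t) = \left(17 t + 1\right) e^{- 17 t} u\left(t\right)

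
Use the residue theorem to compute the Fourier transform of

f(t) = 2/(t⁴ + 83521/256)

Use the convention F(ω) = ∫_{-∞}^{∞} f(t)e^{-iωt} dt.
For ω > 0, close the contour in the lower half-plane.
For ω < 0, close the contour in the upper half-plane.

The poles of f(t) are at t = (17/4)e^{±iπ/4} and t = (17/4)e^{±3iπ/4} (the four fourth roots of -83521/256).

Let g(z) = f(z)e^{-iωz}; for large |z| the factor e^{-iωz} decays in the lower half-plane when ω > 0 and in the upper half-plane when ω < 0.

Case ω > 0 (lower half-plane, clockwise contour ⇒ F(ω) = -2πi·ΣRes):
  Res_{z = - \frac{17 \sqrt{2}}{8} - \frac{17 \sqrt{2} i}{8}} g(z) = \frac{16 \sqrt{2} \left(1 + i\right) e^{\frac{17 \sqrt{2} \omega \left(-1 + i\right)}{8}}}{4913}
  Res_{z = \frac{17 \sqrt{2}}{8} - \frac{17 \sqrt{2} i}{8}} g(z) = \frac{16 \sqrt{2} \left(-1 + i\right) e^{- \frac{17 \sqrt{2} \omega \left(1 + i\right)}{8}}}{4913}
  F(ω) = -2πi·ΣRes = \frac{32 \sqrt{2} \pi \left(\left(1 - i\right) e^{\frac{17 \sqrt{2} i \omega}{4}} + 1 + i\right) e^{- \frac{17 \sqrt{2} \omega \left(1 + i\right)}{8}}}{4913} = \frac{128 \pi e^{- \frac{17 \sqrt{2} \omega}{8}} \sin{\left(\frac{17 \sqrt{2} \omega}{8} + \frac{\pi}{4} \right)}}{4913}

Case ω < 0 (upper half-plane, counterclockwise contour ⇒ F(ω) = +2πi·ΣRes):
  Res_{z = \frac{17 \sqrt{2}}{8} + \frac{17 \sqrt{2} i}{8}} g(z) = - \frac{16 \sqrt{2} \left(1 + i\right) e^{\frac{17 \sqrt{2} \omega \left(1 - i\right)}{8}}}{4913}
  Res_{z = - \frac{17 \sqrt{2}}{8} + \frac{17 \sqrt{2} i}{8}} g(z) = \frac{16 \sqrt{2} \left(1 - i\right) e^{\frac{17 \sqrt{2} \omega \left(1 + i\right)}{8}}}{4913}
  F(ω) = 2πi·ΣRes = - \frac{32 \sqrt{2} i \pi \left(\left(1 + i\right) e^{\frac{17 \sqrt{2} \omega \left(1 - i\right)}{8}} - \left(1 - i\right) e^{\frac{17 \sqrt{2} \omega \left(1 + i\right)}{8}}\right)}{4913} = \frac{128 \pi e^{\frac{17 \sqrt{2} \omega}{8}} \cos{\left(\frac{17 \sqrt{2} \omega}{8} + \frac{\pi}{4} \right)}}{4913}

Both cases combine into a single formula in |ω|:

F(ω) = \frac{128 \pi e^{- \frac{17 \sqrt{2} \left|{\omega}\right|}{8}} \sin{\left(\frac{17 \sqrt{2} \left|{\omega}\right|}{8} + \frac{\pi}{4} \right)}}{4913}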